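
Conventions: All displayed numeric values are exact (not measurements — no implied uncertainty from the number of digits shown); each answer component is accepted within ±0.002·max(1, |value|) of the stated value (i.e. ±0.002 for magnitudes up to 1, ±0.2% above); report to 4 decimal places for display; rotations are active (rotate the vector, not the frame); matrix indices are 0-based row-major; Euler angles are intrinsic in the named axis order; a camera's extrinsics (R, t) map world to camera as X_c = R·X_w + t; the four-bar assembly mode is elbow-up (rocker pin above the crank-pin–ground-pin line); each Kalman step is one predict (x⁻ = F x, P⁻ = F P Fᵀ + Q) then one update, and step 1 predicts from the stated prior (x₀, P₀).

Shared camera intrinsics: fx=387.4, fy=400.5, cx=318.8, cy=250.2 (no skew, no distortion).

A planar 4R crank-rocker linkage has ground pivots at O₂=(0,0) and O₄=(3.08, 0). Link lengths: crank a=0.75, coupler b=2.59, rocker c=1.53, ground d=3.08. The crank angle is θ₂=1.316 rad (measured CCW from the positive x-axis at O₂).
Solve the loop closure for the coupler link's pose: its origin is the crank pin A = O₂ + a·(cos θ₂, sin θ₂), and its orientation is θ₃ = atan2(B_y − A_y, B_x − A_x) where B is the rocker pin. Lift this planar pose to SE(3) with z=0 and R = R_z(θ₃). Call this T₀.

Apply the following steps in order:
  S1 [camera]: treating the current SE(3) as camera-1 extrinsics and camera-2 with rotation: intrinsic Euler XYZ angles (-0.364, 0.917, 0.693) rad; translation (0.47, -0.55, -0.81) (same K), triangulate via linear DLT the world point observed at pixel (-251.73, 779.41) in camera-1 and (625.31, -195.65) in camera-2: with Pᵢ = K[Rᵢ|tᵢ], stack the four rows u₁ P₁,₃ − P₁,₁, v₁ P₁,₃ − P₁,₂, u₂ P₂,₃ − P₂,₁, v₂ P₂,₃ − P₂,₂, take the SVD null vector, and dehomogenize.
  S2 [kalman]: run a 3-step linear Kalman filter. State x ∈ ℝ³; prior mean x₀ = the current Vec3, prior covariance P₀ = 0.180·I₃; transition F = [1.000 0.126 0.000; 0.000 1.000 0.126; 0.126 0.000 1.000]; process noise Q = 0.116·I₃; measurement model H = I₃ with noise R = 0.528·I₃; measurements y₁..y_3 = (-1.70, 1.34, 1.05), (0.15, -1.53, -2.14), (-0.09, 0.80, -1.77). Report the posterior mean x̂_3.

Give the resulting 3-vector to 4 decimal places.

source (fourbar_fk): coupler pose = R=[0.9574 -0.2888 0.0000; 0.2888 0.9574 0.0000; 0.0000 0.0000 1.0000], t=(0.1890, 0.7258, 0.0000)
after S1 (triangulate): (-1.0107, 0.3790, 0.6030)
after S2 (kf_track): (-0.5275, 0.2091, -0.9775)

result = (-0.5275, 0.2091, -0.9775)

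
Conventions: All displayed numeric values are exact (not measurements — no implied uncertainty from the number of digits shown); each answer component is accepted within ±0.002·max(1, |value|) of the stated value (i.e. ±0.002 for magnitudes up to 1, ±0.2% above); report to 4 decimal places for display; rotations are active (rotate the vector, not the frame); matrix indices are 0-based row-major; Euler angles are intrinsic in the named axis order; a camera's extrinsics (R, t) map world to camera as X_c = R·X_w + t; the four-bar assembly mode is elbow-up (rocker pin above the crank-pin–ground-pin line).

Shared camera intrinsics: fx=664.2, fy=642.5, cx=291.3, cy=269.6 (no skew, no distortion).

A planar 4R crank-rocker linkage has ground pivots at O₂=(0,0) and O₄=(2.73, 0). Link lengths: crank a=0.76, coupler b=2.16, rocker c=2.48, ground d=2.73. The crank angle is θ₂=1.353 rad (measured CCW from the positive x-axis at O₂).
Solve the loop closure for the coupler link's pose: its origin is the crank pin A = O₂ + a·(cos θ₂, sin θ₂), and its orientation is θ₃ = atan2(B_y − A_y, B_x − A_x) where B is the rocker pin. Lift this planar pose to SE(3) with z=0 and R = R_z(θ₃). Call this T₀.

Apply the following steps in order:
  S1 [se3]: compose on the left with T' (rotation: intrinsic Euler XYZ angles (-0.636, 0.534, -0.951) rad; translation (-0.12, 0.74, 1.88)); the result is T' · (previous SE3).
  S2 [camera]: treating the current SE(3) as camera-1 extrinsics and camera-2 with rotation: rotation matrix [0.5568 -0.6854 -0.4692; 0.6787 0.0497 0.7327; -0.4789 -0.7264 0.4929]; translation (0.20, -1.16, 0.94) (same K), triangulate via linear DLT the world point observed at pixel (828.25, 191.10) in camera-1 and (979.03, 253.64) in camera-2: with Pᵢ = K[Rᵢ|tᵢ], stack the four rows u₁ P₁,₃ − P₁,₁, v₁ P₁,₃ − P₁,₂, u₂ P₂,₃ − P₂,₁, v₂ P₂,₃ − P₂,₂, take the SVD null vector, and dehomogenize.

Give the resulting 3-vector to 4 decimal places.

result = (1.2296, -0.9645, 0.4662)

source (fourbar_fk): coupler pose = R=[0.7126 -0.7016 0.0000; 0.7016 0.7126 0.0000; 0.0000 0.0000 1.0000], t=(0.1642, 0.7420, 0.0000)
after S1 (compose_se3): R=[0.8479 0.1485 0.5090; -0.4366 0.7403 0.5113; -0.3009 -0.6557 0.6925], t=(0.4820, 0.7678, 1.4170)
after S2 (triangulate): (1.2296, -0.9645, 0.4662)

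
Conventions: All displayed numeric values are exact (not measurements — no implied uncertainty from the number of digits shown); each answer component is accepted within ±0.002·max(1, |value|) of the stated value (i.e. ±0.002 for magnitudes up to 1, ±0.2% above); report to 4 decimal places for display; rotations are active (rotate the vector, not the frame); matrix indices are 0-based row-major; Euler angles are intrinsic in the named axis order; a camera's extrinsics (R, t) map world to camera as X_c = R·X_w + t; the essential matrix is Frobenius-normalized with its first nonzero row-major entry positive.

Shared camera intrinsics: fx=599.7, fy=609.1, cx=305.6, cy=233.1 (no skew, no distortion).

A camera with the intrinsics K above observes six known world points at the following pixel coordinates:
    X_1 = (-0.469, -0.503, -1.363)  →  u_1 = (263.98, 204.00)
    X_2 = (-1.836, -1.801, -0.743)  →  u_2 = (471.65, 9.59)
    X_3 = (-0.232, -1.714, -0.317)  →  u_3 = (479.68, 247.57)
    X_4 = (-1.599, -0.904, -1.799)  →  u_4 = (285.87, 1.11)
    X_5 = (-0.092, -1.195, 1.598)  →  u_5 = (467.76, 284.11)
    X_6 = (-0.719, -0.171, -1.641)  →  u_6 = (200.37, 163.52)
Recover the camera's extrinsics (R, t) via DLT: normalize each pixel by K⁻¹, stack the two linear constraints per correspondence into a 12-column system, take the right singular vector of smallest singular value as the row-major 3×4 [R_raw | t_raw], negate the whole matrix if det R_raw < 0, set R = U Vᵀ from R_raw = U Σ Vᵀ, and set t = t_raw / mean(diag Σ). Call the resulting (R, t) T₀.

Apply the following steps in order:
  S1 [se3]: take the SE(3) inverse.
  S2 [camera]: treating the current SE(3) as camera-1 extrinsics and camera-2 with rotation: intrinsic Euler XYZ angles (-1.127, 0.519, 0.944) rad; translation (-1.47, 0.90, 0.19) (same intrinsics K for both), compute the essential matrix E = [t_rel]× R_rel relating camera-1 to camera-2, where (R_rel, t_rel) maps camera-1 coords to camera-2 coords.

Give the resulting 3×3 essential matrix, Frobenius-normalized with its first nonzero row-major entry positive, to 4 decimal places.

source (pnp_recover): camera pose = R=[-0.0070 -0.8864 0.4629; 0.9894 0.0609 0.1316; -0.1449 0.4590 0.8766], t=(-0.1001, 0.4800, 5.4199)
after S1 (invert_se3): R=[-0.0070 0.9894 -0.1449; -0.8864 0.0609 0.4590; 0.4629 0.1316 0.8766], t=(0.3096, -2.6055, -4.7677)
after S2 (essential): [0.3877 -0.5102 0.2819; 0.1566 0.1584 -0.1589; -0.5520 -0.2059 0.2965]

matrix = [0.3877 -0.5102 0.2819; 0.1566 0.1584 -0.1589; -0.5520 -0.2059 0.2965]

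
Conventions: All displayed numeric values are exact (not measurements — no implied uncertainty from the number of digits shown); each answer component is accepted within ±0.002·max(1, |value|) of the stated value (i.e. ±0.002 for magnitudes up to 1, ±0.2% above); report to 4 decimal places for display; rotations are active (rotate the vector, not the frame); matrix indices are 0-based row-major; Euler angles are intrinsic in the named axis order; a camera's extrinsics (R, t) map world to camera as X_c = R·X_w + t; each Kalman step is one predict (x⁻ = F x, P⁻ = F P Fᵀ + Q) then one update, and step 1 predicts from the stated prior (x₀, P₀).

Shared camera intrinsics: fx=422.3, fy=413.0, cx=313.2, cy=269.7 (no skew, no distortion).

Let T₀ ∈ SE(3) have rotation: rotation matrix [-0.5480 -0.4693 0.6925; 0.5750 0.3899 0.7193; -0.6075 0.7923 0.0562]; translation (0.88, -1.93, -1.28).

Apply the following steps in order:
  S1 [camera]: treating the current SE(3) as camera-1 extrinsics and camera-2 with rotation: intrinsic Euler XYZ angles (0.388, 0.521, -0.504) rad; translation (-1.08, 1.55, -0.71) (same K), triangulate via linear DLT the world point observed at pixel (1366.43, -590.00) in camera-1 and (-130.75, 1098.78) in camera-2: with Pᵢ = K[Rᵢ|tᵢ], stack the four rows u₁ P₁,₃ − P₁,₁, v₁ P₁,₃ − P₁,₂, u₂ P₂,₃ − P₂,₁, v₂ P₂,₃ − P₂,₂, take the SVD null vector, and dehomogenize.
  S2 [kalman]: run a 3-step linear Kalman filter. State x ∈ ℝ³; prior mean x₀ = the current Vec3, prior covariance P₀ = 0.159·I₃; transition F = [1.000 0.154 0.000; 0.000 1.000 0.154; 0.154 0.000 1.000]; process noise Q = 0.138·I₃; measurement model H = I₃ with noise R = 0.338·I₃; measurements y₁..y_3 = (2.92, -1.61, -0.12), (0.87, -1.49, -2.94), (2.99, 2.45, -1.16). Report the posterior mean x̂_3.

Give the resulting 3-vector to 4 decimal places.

after S1 (triangulate): (-1.8576, 1.1772, 1.0917)
after S2 (kf_track): (1.6993, 0.7402, -0.9590)

result = (1.6993, 0.7402, -0.9590)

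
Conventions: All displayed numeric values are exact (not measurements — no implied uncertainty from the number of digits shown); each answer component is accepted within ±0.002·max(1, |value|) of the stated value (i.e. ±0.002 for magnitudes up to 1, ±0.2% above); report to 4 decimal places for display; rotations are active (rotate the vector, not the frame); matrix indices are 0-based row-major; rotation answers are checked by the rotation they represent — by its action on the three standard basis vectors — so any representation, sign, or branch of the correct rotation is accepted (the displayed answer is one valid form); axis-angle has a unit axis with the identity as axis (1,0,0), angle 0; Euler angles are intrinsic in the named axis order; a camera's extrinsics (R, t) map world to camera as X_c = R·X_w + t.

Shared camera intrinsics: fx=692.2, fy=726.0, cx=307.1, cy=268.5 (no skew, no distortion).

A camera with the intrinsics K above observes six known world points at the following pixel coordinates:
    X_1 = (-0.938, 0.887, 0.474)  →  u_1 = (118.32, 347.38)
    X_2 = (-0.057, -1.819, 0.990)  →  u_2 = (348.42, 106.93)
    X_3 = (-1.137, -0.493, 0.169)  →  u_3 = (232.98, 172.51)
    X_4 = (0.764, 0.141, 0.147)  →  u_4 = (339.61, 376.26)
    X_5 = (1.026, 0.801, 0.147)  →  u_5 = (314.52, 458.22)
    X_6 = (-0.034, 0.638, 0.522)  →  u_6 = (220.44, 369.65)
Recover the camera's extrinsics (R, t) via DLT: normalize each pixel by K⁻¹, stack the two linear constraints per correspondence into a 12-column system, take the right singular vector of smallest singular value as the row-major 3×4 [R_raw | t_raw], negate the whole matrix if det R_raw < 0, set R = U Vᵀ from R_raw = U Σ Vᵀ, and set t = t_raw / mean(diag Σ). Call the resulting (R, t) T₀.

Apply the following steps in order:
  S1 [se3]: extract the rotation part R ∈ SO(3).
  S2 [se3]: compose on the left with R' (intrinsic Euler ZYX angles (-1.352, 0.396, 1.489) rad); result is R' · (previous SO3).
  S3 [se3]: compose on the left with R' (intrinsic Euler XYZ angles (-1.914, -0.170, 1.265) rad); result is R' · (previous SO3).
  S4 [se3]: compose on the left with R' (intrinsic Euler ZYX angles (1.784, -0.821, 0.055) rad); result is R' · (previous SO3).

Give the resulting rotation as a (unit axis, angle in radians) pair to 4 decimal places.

source (pnp_recover): camera pose = R=[0.5865 -0.5511 -0.5936; 0.5053 0.8217 -0.2636; 0.6330 -0.1454 0.7604], t=(-0.0100, 0.4000, 5.2404)
after S1 (rot_of_se3): [0.5865 -0.5511 -0.5936; 0.5053 0.8217 -0.2636; 0.6330 -0.1454 0.7604]
after S2 (compose_so3): [-0.4116 0.1642 -0.8965; -0.8653 0.2384 0.4409; 0.2861 0.9572 0.0439]
after S3 (compose_so3): [0.6427 -0.3373 -0.6878; 0.5970 0.7832 0.1738; 0.4801 -0.5223 0.7048]
after S4 (compose_so3): [-0.5702 -0.8178 0.0779; -0.0588 -0.0540 -0.9968; 0.8194 -0.5729 -0.0173]

rotation (axis_angle) = ((0.3710, -0.6489, 0.6643), 2.5335)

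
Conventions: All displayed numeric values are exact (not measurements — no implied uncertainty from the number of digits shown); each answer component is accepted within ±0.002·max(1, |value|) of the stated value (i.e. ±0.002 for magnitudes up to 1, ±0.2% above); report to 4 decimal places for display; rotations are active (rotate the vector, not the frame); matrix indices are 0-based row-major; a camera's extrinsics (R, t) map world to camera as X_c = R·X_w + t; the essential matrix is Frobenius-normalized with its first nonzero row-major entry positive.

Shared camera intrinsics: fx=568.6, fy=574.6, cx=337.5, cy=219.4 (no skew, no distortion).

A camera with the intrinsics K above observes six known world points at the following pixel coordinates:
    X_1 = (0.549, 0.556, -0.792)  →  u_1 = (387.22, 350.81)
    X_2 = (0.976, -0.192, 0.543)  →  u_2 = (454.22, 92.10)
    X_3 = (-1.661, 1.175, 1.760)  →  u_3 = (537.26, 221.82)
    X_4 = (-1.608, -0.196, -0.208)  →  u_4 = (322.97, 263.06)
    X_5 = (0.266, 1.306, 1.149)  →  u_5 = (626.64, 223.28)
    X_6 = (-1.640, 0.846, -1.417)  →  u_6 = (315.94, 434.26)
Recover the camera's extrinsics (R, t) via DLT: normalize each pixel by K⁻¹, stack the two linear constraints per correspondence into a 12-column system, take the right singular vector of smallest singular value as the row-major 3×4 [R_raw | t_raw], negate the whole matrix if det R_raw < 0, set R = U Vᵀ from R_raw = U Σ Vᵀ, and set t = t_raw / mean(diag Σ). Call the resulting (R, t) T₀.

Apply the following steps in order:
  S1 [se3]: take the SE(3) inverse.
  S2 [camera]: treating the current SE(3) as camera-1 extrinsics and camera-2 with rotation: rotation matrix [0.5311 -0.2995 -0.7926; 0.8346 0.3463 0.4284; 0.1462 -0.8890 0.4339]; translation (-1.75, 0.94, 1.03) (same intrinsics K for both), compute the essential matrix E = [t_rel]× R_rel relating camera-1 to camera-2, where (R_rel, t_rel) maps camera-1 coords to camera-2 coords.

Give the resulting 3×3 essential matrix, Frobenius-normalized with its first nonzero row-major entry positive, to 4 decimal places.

source (pnp_recover): camera pose = R=[0.1322 0.7296 0.6710; -0.2626 0.6785 -0.6860; -0.9558 -0.0855 0.2813], t=(0.3500, 0.0000, 4.1901)
after S1 (invert_se3): R=[0.1322 -0.2626 -0.9558; 0.7296 0.6785 -0.0855; 0.6710 -0.6860 0.2813], t=(3.9586, 0.1029, -1.4136)
after S2 (essential): [0.0704 -0.4346 0.1350; 0.2018 -0.2061 0.5534; -0.0921 -0.5170 -0.3504]

matrix = [0.0704 -0.4346 0.1350; 0.2018 -0.2061 0.5534; -0.0921 -0.5170 -0.3504]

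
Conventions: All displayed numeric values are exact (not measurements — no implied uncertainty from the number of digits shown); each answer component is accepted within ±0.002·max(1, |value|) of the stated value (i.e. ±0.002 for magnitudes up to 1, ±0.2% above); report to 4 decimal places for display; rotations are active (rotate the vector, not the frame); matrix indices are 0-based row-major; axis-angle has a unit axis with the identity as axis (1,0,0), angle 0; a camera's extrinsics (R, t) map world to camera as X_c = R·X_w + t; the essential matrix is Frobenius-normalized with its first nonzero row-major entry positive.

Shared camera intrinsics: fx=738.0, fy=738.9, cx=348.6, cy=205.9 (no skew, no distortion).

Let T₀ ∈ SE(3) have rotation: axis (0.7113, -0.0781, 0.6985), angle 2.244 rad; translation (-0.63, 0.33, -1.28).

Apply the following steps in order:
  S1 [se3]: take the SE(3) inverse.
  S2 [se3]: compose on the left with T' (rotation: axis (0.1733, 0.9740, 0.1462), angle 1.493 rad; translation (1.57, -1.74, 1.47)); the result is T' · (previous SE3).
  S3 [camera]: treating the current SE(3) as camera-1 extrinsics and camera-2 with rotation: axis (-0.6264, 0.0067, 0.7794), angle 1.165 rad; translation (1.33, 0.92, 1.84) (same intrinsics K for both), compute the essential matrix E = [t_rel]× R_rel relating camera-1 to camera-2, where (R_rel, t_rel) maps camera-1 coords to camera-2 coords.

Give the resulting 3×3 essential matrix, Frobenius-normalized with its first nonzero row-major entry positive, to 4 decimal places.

after S1 (invert_se3): R=[0.1980 0.4560 0.8677; -0.6363 -0.6135 0.4676; 0.7456 -0.6447 0.1687], t=(1.0849, 0.4001, 0.8984)
after S2 (compose_se3): R=[0.7559 -0.5992 0.2638; -0.5774 -0.4203 0.7000; -0.3085 -0.6814 -0.6637], t=(2.5816, -1.0691, 0.6510)
after S3 (essential): [0.2532 -0.1347 -0.5065; -0.6104 -0.2266 -0.2735; 0.2130 -0.0790 -0.3331]

matrix = [0.2532 -0.1347 -0.5065; -0.6104 -0.2266 -0.2735; 0.2130 -0.0790 -0.3331]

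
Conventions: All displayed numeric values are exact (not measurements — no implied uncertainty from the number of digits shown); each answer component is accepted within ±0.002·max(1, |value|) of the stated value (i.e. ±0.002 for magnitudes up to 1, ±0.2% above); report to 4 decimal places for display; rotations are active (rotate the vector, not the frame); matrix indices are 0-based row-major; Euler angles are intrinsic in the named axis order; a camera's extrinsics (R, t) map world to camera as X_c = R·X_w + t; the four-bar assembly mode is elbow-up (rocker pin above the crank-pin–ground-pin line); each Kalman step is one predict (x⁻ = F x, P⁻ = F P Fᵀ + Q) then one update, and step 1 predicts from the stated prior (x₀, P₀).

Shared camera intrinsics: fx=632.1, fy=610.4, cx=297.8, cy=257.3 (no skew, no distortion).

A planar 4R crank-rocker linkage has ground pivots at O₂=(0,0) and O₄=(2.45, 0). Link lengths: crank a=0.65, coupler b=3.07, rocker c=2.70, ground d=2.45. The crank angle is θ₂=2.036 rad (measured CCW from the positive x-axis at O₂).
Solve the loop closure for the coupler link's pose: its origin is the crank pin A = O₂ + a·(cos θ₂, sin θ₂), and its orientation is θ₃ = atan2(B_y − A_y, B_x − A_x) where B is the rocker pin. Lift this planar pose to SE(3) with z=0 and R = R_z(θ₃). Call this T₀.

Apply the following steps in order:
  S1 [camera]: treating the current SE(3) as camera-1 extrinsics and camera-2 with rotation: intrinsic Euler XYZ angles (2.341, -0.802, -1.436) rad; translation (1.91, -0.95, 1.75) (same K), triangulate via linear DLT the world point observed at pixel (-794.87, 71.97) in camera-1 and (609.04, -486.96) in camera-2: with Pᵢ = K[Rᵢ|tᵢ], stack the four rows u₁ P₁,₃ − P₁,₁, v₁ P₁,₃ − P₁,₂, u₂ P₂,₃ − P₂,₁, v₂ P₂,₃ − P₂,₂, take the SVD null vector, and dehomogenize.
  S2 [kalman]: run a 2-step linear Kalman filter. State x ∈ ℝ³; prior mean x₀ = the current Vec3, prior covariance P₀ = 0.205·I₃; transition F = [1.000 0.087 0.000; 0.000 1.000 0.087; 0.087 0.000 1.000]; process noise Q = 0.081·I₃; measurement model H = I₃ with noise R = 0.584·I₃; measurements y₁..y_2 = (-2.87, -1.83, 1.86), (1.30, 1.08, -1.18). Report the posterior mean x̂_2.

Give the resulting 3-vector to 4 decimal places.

result = (-1.1297, 0.3024, 0.4288)

source (fourbar_fk): coupler pose = R=[0.7367 -0.6762 0.0000; 0.6762 0.7367 0.0000; 0.0000 0.0000 1.0000], t=(-0.2916, 0.5809, 0.0000)
after S1 (triangulate): (-1.9184, 0.4874, 1.1769)
after S2 (kf_track): (-1.1297, 0.3024, 0.4288)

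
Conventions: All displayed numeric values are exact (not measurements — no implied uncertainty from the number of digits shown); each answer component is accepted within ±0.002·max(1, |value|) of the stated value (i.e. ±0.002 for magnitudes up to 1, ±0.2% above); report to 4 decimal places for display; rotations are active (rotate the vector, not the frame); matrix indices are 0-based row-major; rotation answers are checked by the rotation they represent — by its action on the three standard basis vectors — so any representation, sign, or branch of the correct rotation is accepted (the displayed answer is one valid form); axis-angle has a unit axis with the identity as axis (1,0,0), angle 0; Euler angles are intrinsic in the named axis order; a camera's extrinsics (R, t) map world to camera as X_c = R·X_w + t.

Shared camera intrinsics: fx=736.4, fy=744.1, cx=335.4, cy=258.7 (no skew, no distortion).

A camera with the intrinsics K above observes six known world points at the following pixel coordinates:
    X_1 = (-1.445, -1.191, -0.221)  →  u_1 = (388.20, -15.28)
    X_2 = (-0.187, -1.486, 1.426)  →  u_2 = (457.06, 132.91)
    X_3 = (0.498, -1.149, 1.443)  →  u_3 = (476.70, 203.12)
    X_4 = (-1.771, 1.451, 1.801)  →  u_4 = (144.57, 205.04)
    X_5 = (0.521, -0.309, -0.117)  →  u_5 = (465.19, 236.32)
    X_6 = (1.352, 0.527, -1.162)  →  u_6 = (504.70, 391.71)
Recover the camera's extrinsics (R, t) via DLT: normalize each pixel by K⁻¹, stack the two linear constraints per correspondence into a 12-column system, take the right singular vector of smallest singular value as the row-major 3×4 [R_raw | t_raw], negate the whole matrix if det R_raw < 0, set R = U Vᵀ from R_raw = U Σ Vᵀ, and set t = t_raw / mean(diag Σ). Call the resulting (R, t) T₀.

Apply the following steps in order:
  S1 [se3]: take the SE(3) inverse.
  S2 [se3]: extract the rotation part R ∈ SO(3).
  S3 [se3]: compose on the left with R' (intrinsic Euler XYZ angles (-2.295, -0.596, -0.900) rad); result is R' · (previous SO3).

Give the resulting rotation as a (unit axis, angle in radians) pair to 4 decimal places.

rotation (axis_angle) = ((-0.5077, -0.8503, -0.1385), 2.0316)

source (pnp_recover): camera pose = R=[0.6597 -0.7414 -0.1230; 0.7516 0.6507 0.1082; -0.0001 -0.1638 0.9865], t=(0.4802, -0.3600, 6.1205)
after S1 (invert_se3): R=[0.6597 0.7516 -0.0001; -0.7414 0.6507 -0.1638; -0.1230 0.1082 0.9865], t=(-0.0453, 1.5929, -5.9398)
after S2 (rot_of_se3): [0.6597 0.7516 -0.0001; -0.7414 0.6507 -0.1638; -0.1230 0.1082 0.9865]
after S3 (compose_so3): [-0.0722 0.7478 -0.6600; 0.4997 0.5999 0.6249; 0.8632 -0.2846 -0.4170]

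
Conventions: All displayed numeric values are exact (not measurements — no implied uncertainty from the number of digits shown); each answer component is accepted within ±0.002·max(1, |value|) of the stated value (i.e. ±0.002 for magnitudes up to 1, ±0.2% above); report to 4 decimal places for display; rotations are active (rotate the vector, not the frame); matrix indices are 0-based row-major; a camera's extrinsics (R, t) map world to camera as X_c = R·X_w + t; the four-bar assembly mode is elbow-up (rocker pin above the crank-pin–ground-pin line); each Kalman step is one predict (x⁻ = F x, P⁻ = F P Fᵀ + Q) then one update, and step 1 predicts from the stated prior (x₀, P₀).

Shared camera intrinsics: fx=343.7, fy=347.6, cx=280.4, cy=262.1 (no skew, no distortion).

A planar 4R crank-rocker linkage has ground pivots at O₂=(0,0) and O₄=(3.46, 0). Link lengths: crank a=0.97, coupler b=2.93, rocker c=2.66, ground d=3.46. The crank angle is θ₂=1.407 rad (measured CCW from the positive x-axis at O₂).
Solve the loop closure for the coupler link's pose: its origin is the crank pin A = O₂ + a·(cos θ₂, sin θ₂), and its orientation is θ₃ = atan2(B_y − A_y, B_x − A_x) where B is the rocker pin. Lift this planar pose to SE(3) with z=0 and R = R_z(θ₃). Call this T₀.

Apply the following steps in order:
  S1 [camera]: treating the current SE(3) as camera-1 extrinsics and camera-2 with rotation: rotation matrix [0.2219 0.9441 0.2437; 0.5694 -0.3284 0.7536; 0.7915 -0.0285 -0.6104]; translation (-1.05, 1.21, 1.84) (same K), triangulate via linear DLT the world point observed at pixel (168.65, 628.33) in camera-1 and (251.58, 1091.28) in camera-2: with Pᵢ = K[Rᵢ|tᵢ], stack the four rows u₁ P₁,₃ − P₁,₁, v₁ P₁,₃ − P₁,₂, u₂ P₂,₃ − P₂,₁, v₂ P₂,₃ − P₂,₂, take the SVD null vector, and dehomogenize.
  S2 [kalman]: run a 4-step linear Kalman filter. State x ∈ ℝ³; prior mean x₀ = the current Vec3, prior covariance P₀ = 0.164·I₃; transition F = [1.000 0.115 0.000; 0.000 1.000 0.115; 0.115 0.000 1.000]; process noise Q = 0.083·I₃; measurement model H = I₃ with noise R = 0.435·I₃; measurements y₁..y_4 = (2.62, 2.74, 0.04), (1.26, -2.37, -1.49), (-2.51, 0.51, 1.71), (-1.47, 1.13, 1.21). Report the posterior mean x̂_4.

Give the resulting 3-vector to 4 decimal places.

source (fourbar_fk): coupler pose = R=[0.8442 -0.5361 0.0000; 0.5361 0.8442 0.0000; 0.0000 0.0000 1.0000], t=(0.1582, 0.9570, 0.0000)
after S1 (triangulate): (-0.2460, 0.7444, 1.3796)
after S2 (kf_track): (-0.6003, 0.5930, 0.8041)

result = (-0.6003, 0.5930, 0.8041)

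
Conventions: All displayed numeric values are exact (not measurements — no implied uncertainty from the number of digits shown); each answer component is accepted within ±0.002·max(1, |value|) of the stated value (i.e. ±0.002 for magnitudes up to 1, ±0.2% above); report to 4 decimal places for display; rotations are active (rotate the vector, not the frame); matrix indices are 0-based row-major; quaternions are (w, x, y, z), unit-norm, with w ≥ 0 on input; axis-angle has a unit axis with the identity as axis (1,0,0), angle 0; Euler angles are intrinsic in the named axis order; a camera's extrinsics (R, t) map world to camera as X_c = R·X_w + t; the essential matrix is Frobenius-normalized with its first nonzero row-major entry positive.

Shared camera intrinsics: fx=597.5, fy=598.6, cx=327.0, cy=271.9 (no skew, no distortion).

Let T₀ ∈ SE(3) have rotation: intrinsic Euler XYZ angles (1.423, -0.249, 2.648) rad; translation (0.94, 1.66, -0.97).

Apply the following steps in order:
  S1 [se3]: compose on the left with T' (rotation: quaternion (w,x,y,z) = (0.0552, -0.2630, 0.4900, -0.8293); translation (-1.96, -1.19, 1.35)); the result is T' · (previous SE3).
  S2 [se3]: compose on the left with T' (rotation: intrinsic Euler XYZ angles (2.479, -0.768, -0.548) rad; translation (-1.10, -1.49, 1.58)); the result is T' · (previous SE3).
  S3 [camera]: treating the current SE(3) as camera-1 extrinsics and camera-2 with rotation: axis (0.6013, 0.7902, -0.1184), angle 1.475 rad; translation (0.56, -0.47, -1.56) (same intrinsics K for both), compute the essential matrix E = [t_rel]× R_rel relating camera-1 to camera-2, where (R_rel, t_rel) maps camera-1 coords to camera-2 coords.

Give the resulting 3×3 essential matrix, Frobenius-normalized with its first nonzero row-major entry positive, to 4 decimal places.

matrix = [0.4041 0.1571 0.3374; -0.1929 0.6776 -0.0566; 0.3352 0.1012 0.2757]

after S1 (compose_se3): R=[0.8970 -0.0403 0.4401; -0.1902 0.8637 0.4667; -0.3989 -0.5024 0.7671], t=(-3.5157, -1.6110, -0.0581)
after S2 (compose_se3): R=[0.7566 0.6479 -0.0878; 0.3881 -0.5531 -0.7372; -0.5262 0.5237 -0.6700], t=(-3.8219, -0.1831, 3.9970)
after S3 (essential): [0.4041 0.1571 0.3374; -0.1929 0.6776 -0.0566; 0.3352 0.1012 0.2757]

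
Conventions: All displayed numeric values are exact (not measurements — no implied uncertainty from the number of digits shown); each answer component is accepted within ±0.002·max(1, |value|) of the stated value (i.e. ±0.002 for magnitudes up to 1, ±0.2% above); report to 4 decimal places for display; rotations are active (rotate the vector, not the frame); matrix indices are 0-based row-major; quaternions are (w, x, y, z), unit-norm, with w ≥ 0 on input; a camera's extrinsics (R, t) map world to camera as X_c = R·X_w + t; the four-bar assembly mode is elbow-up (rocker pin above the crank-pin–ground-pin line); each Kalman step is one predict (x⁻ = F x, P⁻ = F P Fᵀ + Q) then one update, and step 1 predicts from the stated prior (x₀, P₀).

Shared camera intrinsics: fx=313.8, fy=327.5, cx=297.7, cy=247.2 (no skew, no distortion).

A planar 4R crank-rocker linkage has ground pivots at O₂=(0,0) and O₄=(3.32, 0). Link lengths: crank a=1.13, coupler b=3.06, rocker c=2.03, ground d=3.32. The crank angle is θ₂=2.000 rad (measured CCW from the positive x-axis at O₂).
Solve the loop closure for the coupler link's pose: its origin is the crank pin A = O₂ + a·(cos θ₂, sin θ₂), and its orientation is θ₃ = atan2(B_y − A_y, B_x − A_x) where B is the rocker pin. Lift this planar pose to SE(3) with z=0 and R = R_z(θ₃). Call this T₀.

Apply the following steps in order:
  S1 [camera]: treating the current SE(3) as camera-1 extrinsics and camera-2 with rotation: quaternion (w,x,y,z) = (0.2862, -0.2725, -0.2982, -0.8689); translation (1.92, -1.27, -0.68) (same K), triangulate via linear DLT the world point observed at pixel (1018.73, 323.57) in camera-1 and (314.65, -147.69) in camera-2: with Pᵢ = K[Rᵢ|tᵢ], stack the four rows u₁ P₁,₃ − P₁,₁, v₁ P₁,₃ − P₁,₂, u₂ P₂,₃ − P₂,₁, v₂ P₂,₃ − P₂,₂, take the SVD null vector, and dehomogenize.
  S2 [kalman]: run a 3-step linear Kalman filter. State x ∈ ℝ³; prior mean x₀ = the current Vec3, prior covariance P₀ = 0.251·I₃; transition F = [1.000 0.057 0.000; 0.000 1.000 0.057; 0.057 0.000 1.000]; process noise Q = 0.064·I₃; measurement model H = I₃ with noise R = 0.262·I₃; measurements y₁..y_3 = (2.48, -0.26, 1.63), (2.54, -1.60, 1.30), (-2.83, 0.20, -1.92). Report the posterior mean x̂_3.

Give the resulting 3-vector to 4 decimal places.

result = (0.1289, -0.6209, 0.0391)

source (fourbar_fk): coupler pose = R=[0.9635 -0.2678 0.0000; 0.2678 0.9635 0.0000; 0.0000 0.0000 1.0000], t=(-0.4702, 1.0275, 0.0000)
after S1 (triangulate): (1.7348, -1.3832, 0.6840)
after S2 (kf_track): (0.1289, -0.6209, 0.0391)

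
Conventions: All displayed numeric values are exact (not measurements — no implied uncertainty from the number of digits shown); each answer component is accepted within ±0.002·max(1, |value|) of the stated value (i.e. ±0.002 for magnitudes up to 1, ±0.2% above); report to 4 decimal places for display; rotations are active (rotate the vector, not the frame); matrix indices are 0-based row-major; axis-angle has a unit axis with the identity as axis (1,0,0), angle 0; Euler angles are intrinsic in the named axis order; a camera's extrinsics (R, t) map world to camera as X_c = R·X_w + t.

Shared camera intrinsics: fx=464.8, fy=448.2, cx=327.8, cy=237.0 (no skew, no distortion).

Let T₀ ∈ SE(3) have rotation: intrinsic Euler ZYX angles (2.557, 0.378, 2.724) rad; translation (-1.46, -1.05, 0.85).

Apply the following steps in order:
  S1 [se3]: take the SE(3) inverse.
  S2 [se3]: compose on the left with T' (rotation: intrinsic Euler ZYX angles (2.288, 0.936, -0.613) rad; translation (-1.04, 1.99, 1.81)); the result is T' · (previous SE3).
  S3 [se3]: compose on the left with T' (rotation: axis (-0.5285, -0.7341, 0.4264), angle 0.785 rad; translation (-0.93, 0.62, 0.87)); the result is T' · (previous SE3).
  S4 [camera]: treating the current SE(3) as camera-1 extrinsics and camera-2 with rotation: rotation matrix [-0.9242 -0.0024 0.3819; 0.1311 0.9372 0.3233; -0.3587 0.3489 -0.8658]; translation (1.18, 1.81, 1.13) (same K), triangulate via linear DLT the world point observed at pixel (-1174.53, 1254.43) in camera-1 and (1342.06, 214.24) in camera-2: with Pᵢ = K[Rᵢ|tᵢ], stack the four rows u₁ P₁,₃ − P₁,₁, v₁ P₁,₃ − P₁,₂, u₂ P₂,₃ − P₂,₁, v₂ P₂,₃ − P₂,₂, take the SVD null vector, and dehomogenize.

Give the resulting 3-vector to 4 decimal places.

after S1 (invert_se3): R=[-0.7751 0.5129 -0.3691; 0.3796 0.8449 0.3769; 0.5051 0.1520 -0.8495], t=(-0.2793, 1.1210, 1.6193)
after S2 (compose_se3): R=[-0.2540 -0.5952 0.7624; -0.6233 -0.5020 -0.5996; 0.7396 -0.6275 -0.2435], t=(-2.6838, 1.0625, 2.4379)
after S3 (compose_se3): R=[-0.5159 -0.0084 0.8566; -0.4361 -0.8581 -0.2710; 0.7374 -0.5134 0.4390], t=(-4.6732, 1.1130, 1.0144)
after S4 (triangulate): (-0.7715, -1.8354, -0.0991)

result = (-0.7715, -1.8354, -0.0991)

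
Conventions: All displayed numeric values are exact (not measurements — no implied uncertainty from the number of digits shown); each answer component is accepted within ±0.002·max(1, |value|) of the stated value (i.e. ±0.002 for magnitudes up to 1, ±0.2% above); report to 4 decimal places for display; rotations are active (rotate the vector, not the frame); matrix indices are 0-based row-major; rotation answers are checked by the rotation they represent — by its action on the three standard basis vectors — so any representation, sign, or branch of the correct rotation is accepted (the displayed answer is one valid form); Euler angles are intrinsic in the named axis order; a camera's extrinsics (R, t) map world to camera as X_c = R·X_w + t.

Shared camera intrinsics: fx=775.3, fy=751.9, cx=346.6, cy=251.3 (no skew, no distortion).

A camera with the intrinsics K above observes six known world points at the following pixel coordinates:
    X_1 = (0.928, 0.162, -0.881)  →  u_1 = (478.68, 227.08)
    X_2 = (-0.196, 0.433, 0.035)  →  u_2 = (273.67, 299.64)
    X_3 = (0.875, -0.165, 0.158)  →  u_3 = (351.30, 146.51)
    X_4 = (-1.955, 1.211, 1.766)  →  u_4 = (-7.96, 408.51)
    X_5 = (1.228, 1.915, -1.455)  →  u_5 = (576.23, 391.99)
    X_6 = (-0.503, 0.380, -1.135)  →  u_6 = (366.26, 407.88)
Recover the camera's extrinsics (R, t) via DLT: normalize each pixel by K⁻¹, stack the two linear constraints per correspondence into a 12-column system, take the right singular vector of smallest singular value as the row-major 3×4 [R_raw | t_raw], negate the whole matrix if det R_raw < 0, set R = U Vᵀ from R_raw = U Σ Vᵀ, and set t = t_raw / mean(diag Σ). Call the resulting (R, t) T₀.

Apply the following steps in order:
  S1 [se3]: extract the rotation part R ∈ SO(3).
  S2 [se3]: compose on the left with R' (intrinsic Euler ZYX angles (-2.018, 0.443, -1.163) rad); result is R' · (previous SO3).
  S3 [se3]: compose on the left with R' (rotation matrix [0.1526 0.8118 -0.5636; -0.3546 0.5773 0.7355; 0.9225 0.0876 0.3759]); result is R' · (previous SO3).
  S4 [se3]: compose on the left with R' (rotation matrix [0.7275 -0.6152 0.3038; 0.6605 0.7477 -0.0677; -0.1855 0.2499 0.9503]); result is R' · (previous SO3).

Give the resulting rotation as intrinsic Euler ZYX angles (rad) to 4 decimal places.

rotation (euler_zyx) = (-2.2765, 0.0265, 0.3179)

source (pnp_recover): camera pose = R=[0.6802 0.1805 -0.7105; -0.5859 0.7164 -0.3789; 0.4406 0.6740 0.5930], t=(-0.4200, -0.0700, 5.0901)
after S1 (rot_of_se3): [0.6802 0.1805 -0.7105; -0.5859 0.7164 -0.3789; 0.4406 0.6740 0.5930]
after S2 (compose_so3): [-0.2426 0.8159 0.5249; -0.9039 -0.3866 0.1830; 0.3522 -0.4300 0.8313]
after S3 (compose_so3): [-0.9694 0.0531 -0.2399; -0.1768 -0.8287 0.5310; -0.1706 0.5571 0.8127]
after S4 (compose_so3): [-0.6483 0.7177 -0.2542; -0.7609 -0.6223 0.1836; -0.0265 0.3125 0.9496]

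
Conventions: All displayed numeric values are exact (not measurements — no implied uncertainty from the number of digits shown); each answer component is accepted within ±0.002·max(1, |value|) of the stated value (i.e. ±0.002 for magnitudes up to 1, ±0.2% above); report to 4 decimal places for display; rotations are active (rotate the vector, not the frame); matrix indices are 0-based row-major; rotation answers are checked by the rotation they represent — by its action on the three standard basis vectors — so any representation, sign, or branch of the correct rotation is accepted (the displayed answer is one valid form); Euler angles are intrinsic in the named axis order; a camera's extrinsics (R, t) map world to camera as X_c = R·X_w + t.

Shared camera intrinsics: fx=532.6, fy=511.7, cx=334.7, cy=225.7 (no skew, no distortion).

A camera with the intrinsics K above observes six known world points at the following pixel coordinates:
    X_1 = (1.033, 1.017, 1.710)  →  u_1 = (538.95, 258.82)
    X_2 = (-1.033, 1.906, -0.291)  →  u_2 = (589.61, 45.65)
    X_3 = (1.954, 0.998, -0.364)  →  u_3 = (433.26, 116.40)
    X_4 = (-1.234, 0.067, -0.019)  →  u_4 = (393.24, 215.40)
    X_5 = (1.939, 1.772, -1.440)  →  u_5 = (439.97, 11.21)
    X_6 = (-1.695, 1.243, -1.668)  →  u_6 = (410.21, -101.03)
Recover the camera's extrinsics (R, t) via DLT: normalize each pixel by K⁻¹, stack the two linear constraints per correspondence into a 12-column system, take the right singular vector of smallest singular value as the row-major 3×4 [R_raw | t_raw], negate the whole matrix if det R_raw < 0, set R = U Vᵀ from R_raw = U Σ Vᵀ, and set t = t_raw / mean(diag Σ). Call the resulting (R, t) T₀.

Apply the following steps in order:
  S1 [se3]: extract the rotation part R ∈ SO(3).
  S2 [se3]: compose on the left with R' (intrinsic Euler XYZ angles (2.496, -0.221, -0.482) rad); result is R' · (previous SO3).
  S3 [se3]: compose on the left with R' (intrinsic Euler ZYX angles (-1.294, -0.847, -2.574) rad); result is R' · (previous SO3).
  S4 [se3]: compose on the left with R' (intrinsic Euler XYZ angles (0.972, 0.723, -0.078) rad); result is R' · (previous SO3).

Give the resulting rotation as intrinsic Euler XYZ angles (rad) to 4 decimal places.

rotation (euler_xyz) = (1.7902, 1.2212, 1.3223)

source (pnp_recover): camera pose = R=[0.0825 0.8240 0.5605; -0.1883 -0.5394 0.8207; 0.9786 -0.1732 0.1107], t=(0.4900, -0.2600, 5.1600)
after S1 (rot_of_se3): [0.0825 0.8240 0.5605; -0.1883 -0.5394 0.8207; 0.9786 -0.1732 0.1107]
after S2 (compose_so3): [-0.2284 0.5064 0.8315; -0.4088 0.7252 -0.5540; -0.8836 -0.4665 0.0414]
after S3 (compose_so3): [-0.3642 -0.7385 0.5674; 0.8053 -0.5558 -0.2064; 0.4678 0.3817 0.7972]
after S4 (compose_so3): [0.0843 -0.3320 0.9395; 0.0146 -0.9423 -0.3343; 0.9963 0.0419 -0.0745]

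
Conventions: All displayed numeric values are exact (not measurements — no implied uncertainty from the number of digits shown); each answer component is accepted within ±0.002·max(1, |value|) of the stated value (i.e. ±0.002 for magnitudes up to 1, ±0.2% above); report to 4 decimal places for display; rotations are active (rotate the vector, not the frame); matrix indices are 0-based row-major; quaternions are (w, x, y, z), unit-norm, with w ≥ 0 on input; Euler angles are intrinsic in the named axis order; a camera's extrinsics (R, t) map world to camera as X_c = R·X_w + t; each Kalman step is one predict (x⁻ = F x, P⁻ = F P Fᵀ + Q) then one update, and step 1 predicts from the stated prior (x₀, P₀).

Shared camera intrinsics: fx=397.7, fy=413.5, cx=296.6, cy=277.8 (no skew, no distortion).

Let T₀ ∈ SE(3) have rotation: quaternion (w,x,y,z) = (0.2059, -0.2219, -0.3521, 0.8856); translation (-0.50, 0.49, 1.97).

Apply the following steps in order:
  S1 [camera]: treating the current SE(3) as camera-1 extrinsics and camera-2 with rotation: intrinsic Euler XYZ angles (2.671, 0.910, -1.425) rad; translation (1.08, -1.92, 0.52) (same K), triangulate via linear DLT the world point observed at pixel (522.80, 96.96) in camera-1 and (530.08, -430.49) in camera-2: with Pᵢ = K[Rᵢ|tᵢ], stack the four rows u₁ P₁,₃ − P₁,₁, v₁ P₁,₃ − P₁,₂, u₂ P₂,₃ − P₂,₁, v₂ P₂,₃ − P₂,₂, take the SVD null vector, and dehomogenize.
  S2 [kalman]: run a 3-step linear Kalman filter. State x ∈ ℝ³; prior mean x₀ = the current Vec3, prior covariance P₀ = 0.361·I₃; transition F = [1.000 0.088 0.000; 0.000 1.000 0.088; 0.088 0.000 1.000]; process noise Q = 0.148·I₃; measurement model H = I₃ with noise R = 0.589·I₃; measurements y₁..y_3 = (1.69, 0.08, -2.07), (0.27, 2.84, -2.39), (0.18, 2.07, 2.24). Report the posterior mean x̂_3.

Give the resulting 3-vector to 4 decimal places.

after S1 (triangulate): (-1.6871, 0.7602, -0.3626)
after S2 (kf_track): (0.2933, 1.6431, -0.0640)

result = (0.2933, 1.6431, -0.0640)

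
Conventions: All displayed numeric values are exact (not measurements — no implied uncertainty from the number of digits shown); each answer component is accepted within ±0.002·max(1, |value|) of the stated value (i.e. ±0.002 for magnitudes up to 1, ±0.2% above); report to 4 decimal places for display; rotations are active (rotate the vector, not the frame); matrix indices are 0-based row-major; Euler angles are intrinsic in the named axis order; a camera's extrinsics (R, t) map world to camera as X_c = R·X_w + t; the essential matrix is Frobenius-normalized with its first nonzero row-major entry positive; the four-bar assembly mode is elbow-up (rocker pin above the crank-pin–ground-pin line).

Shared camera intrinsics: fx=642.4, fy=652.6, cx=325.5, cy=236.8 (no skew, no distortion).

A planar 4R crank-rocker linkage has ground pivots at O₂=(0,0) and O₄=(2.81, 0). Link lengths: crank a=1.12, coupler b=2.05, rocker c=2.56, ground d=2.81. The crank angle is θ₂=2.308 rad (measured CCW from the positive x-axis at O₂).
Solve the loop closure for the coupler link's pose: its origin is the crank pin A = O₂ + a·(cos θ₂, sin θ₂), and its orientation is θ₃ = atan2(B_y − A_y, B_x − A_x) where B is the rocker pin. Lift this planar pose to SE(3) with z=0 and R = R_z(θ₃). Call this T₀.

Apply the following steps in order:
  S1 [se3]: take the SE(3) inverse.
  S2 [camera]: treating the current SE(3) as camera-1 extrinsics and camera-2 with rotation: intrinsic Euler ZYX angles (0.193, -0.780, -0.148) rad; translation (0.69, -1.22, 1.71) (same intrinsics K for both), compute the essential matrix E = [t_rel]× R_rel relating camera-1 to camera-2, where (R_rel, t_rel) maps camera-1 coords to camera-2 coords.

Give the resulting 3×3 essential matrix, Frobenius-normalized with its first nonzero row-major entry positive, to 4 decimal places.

source (fourbar_fk): coupler pose = R=[0.8699 -0.4932 0.0000; 0.4932 0.8699 0.0000; 0.0000 0.0000 1.0000], t=(-0.7529, 0.8292, 0.0000)
after S1 (invert_se3): R=[0.8699 0.4932 0.0000; -0.4932 0.8699 0.0000; 0.0000 0.0000 1.0000], t=(0.2460, -1.0927, 0.0000)
after S2 (essential): [0.5537 0.3805 0.2138; -0.3311 0.2460 0.4935; -0.1982 0.0808 0.2083]

matrix = [0.5537 0.3805 0.2138; -0.3311 0.2460 0.4935; -0.1982 0.0808 0.2083]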